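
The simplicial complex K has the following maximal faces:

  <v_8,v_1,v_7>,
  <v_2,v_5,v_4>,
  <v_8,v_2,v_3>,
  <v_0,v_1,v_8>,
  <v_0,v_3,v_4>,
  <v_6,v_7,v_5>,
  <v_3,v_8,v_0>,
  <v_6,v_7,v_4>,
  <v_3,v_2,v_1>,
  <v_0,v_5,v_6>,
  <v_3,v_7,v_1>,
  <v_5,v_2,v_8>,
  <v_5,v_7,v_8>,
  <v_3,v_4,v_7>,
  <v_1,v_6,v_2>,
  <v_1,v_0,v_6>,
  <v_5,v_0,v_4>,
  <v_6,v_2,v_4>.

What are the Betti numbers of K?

b_0 = 1, b_1 = 1, b_2 = 0.

Fix the vertex order v_0 < v_1 < v_2 < v_3 < v_4 < v_5 < v_6 < v_7 < v_8 and write every simplex with vertices in increasing order. Then dim K = 2 and the simplices of K are:

  0-simplices (9): [v_0], [v_1], [v_2], [v_3], [v_4], [v_5], [v_6], [v_7], [v_8]
  1-simplices (27): (27 of them)
  2-simplices (18): (18 of them)

Hence C_0 ≅ Z^9, C_1 ≅ Z^27, C_2 ≅ Z^18.

The boundary map ∂_1: C_1 → C_0 is given by ∂[p,q] = [q] − [p]. For instance
  ∂[v_4,v_5] = [v_5] − [v_4].
As a 9×27 matrix over Z this has rank 8, with invariant factors (1,1,1,1,1,1,1,1).

Boundary ∂_2: C_2 → C_1 acts by ∂[p,q,r] = [q,r] − [p,r] + [p,q]. For instance
  ∂[v_0,v_3,v_4] = [v_3,v_4] − [v_0,v_4] + [v_0,v_3],
  ∂[v_0,v_4,v_5] = [v_4,v_5] − [v_0,v_5] + [v_0,v_4].
The resulting 27×18 matrix has rank 18, and its Smith normal form has invariant factors (1,1,1,1,1,1,1,1,1,1,1,1,1,1,1,1,1,2).

Reading off H_k = ker ∂_k / im ∂_{k+1}:

  H_0: rank C_0 − rank ∂_1 = 9 − 8 = 1, and the invariant factors of ∂_1 are all 1, so H_0 ≅ Z.
  H_1: rank ker ∂_1 − rank ∂_2 = (27 − 8) − 18 = 1, and ∂_2 has invariant factor 2 > 1, so H_1 ≅ Z ⊕ Z_2.
  H_2: rank ker ∂_2 − rank ∂_3 = (18 − 18) − 0 = 0, and there is no ∂_3, so H_2 ≅ 0.

As a check, the Euler characteristic is 9 − 27 + 18 = 0, which agrees with 1 − 1 + 0 = 0.

Hence the Betti numbers are b_0 = 1, b_1 = 1, b_2 = 0.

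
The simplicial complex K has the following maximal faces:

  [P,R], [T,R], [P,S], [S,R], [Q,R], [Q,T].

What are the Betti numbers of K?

b_0 = 1, b_1 = 2.

Fix the vertex order P < Q < R < S < T and write every simplex with vertices in increasing order. Then dim K = 1 and the simplices of K are:

  0-simplices (5): P, Q, R, S, T
  1-simplices (6): PR, PS, QR, QT, RS, RT

so the chain groups are C_0 ≅ Z^5, C_1 ≅ Z^6.

Boundary ∂_1: C_1 → C_0 is given by ∂[p,q] = [q] − [p]. For instance
  ∂QR = R − Q.
This gives a 5×6 integer matrix of rank 4; reducing to Smith normal form yields diagonal entries (1,1,1,1).

From H_k ≅ ker(∂_k) / im(∂_{k+1}) we obtain:

  H_0: rank C_0 − rank ∂_1 = 5 − 4 = 1, and the invariant factors of ∂_1 are all 1, so H_0 ≅ Z.
  H_1: rank ker ∂_1 − rank ∂_2 = (6 − 4) − 0 = 2, and there is no ∂_2, so H_1 ≅ Z^2.

As a check, the Euler characteristic is 5 − 6 = -1, which agrees with 1 − 2 = -1.

Hence the Betti numbers are b_0 = 1, b_1 = 2.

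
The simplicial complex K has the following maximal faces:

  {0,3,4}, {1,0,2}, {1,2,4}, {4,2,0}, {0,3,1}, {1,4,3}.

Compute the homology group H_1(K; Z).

K has 5 vertices, 9 edges, 6 triangles.
rank ∂_1 = 4, rank ∂_2 = 5 ⇒ b_1 = 9 − 4 − 5 = 0; all invariant factors of ∂_2 are 1 so no torsion. So H_1 = 0.

H_1 ≅ 0.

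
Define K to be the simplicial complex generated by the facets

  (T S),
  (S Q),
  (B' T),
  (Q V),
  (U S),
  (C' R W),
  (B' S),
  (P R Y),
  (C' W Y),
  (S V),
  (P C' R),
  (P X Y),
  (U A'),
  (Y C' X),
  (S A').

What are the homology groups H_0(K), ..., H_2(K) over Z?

K has 13 vertices, 21 edges, 6 triangles.
rank ∂_0 = 0, rank ∂_1 = 11 ⇒ b_0 = 13 − 0 − 11 = 2; all invariant factors of ∂_1 are 1 so no torsion. So H_0 ≅ Z^2.
rank ∂_1 = 11, rank ∂_2 = 6 ⇒ b_1 = 21 − 11 − 6 = 4; all invariant factors of ∂_2 are 1 so no torsion. So H_1 ≅ Z^4.
rank ∂_2 = 6, rank ∂_3 = 0 ⇒ b_2 = 6 − 6 − 0 = 0. So H_2 ≅ 0.

H_0 ≅ Z^2,  H_1 ≅ Z^4,  H_2 = 0.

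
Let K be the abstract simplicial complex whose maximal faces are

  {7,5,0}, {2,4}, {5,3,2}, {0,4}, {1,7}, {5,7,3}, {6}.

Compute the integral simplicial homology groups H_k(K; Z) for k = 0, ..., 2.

H_0 = Z^2,  H_1 = Z,  H_2 = 0.

Take the total order 0 < 1 < 2 < 3 < 4 < 5 < 6 < 7 on the vertex set. Then K (dimension 2) consists of the simplices:

  0-simplices (8): [0], [1], [2], [3], [4], [5], [6], [7]
  1-simplices (10): [0,4], [0,5], [0,7], [1,7], [2,3], [2,4], [2,5], [3,5], [3,7], [5,7]
  2-simplices (3): [0,5,7], [2,3,5], [3,5,7]

so the chain groups are C_0 ≅ Z^8, C_1 ≅ Z^10, C_2 ≅ Z^3.

Boundary ∂_1: C_1 → C_0 is given by ∂[p,q] = [q] − [p].
The resulting 8×10 matrix has rank 6, and its Smith normal form has invariant factors (1,1,1,1,1,1).

∂_2: C_2 → C_1 maps a triangle to the signed sum of its edges. For instance
  ∂[0,5,7] = [5,7] − [0,7] + [0,5],
  ∂[2,3,5] = [3,5] − [2,5] + [2,3].
The resulting 10×3 matrix has rank 3, and its Smith normal form has invariant factors (1,1,1).

Computing H_k = (kernel of ∂_k) / (image of ∂_{k+1}):

  H_0: rank C_0 − rank ∂_1 = 8 − 6 = 2, and the invariant factors of ∂_1 are all 1, so H_0 ≅ Z^2.
  H_1: rank ker ∂_1 − rank ∂_2 = (10 − 6) − 3 = 1, and the invariant factors of ∂_2 are all 1, so H_1 ≅ Z.
  H_2: rank ker ∂_2 − rank ∂_3 = (3 − 3) − 0 = 0, and there is no ∂_3, so H_2 ≅ 0.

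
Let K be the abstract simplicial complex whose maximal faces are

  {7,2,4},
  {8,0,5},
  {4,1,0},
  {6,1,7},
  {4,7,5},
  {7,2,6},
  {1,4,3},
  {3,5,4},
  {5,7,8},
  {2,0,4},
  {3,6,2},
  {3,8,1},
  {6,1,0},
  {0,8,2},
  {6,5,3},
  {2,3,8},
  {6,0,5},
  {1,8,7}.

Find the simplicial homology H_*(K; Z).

H_0 ≅ Z,  H_1 ≅ Z^2,  H_2 ≅ Z.

We work with the vertex ordering 0 < 1 < 2 < 3 < 4 < 5 < 6 < 7 < 8. The simplices of K, each written with vertices in increasing order, are:

  0-simplices (9): [0], [1], [2], [3], [4], [5], [6], [7], [8]
  1-simplices (27): (27 of them)
  2-simplices (18): [0,1,4], [0,1,6], [0,2,4], [0,2,8], [0,5,6], [0,5,8], [1,3,4], [1,3,8], [1,6,7], [1,7,8], [2,3,6], [2,3,8], [2,4,7], [2,6,7], [3,4,5], [3,5,6], [4,5,7], [5,7,8]

Hence C_0 ≅ Z^9, C_1 ≅ Z^27, C_2 ≅ Z^18.

The boundary map ∂_1: C_1 → C_0 is given by ∂[p,q] = [q] − [p].
The resulting 9×27 matrix has rank 8, and its Smith normal form has invariant factors (1,1,1,1,1,1,1,1).

The boundary map ∂_2: C_2 → C_1 sends each 2-simplex [p,q,r] to [q,r] − [p,r] + [p,q]. For instance
  ∂[4,5,7] = [5,7] − [4,7] + [4,5],
  ∂[3,5,6] = [5,6] − [3,6] + [3,5].
As a 27×18 matrix over Z this has rank 17, with invariant factors (1,1,1,1,1,1,1,1,1,1,1,1,1,1,1,1,1).

Reading off H_k = ker ∂_k / im ∂_{k+1}:

  H_0: rank C_0 − rank ∂_1 = 9 − 8 = 1, and the invariant factors of ∂_1 are all 1, so H_0 ≅ Z.
  H_1: rank ker ∂_1 − rank ∂_2 = (27 − 8) − 17 = 2, and the invariant factors of ∂_2 are all 1, so H_1 ≅ Z^2.
  H_2: rank ker ∂_2 − rank ∂_3 = (18 − 17) − 0 = 1, and there is no ∂_3, so H_2 ≅ Z.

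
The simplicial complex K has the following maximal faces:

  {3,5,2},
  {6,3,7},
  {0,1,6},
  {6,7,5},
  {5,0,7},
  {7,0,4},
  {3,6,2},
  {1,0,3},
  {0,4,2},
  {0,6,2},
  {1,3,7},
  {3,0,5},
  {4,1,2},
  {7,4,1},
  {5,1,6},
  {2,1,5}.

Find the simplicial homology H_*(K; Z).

H_0 = Z,  H_1 = Z^2,  H_2 = Z.

Fix the vertex order 0 < 1 < 2 < 3 < 4 < 5 < 6 < 7 and write every simplex with vertices in increasing order. Then dim K = 2 and the simplices of K are:

  0-simplices (8): [0], [1], [2], [3], [4], [5], [6], [7]
  1-simplices (24): (24 of them)
  2-simplices (16): [0,1,3], [0,1,6], [0,2,4], [0,2,6], [0,3,5], [0,4,7], [0,5,7], [1,2,4], [1,2,5], [1,3,7], [1,4,7], [1,5,6], [2,3,5], [2,3,6], [3,6,7], [5,6,7]

Hence C_0 ≅ Z^8, C_1 ≅ Z^24, C_2 ≅ Z^16.

Boundary ∂_1: C_1 → C_0 sends each edge [p,q] (with p < q) to q − p. For instance
  ∂[1,6] = [6] − [1].
The resulting 8×24 matrix has rank 7, and its Smith normal form has invariant factors (1,1,1,1,1,1,1).

The boundary map ∂_2: C_2 → C_1 maps a triangle to the signed sum of its edges. For instance
  ∂[0,1,6] = [1,6] − [0,6] + [0,1],
  ∂[1,3,7] = [3,7] − [1,7] + [1,3].
This gives a 24×16 integer matrix of rank 15; reducing to Smith normal form yields diagonal entries (1,1,1,1,1,1,1,1,1,1,1,1,1,1,1).

Now H_k = ker ∂_k / im ∂_{k+1}, so:

  H_0: rank C_0 − rank ∂_1 = 8 − 7 = 1, and the invariant factors of ∂_1 are all 1, so H_0 ≅ Z.
  H_1: rank ker ∂_1 − rank ∂_2 = (24 − 7) − 15 = 2, and the invariant factors of ∂_2 are all 1, so H_1 ≅ Z^2.
  H_2: rank ker ∂_2 − rank ∂_3 = (16 − 15) − 0 = 1, and there is no ∂_3, so H_2 ≅ Z.

As a check, the Euler characteristic is 8 − 24 + 16 = 0, which agrees with 1 − 2 + 1 = 0.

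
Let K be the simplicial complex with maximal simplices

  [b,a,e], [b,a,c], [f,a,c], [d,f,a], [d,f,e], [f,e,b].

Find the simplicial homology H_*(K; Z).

H_0 = Z,  H_1 = Z,  H_2 = 0.

Order the vertices as a < b < c < d < e < f. Listing each simplex with vertices in this order, K has dimension 2 with simplices:

  0-simplices (6): a, b, c, d, e, f
  1-simplices (12): ab, ac, ad, ae, af, bc, be, bf, cf, de, df, ef
  2-simplices (6): abc, abe, acf, adf, bef, def

giving chain groups C_0 ≅ Z^6, C_1 ≅ Z^12, C_2 ≅ Z^6.

Boundary ∂_1: C_1 → C_0 maps an edge to its endpoints' difference, ∂[p,q] = q − p. For instance
  ∂df = f − d.
The resulting 6×12 matrix has rank 5, and its Smith normal form has invariant factors (1,1,1,1,1).

The boundary map ∂_2: C_2 → C_1 sends each 2-simplex [p,q,r] to [q,r] − [p,r] + [p,q]. For instance
  ∂def = ef − df + de,
  ∂abc = bc − ac + ab.
As a 12×6 matrix over Z this has rank 6, with invariant factors (1,1,1,1,1,1).

Reading off H_k = ker ∂_k / im ∂_{k+1}:

  H_0: rank C_0 − rank ∂_1 = 6 − 5 = 1, and the invariant factors of ∂_1 are all 1, so H_0 ≅ Z.
  H_1: rank ker ∂_1 − rank ∂_2 = (12 − 5) − 6 = 1, and the invariant factors of ∂_2 are all 1, so H_1 ≅ Z.
  H_2: rank ker ∂_2 − rank ∂_3 = (6 − 6) − 0 = 0, and there is no ∂_3, so H_2 ≅ 0.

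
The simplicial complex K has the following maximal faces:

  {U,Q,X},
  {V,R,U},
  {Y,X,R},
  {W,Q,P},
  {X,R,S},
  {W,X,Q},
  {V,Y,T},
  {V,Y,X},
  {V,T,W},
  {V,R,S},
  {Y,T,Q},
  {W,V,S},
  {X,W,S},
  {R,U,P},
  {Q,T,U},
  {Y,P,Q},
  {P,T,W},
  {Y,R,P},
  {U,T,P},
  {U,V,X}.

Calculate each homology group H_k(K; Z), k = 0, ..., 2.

Order the vertices as P < Q < R < S < T < U < V < W < X < Y. Listing each simplex with vertices in this order, K has dimension 2 with simplices:

  0-simplices (10): P, Q, R, S, T, U, V, W, X, Y
  1-simplices (30): PQ, PR, PT, PU, PW, PY, QT, QU, QW, QX, QY, RS, RU, RV, RX, RY, SV, SW, SX, TU, TV, TW, TY, UV, UX, VW, VX, VY, WX, XY
  2-simplices (20): PQW, PQY, PRU, PRY, PTU, PTW, QTU, QTY, QUX, QWX, RSV, RSX, RUV, RXY, SVW, SWX, TVW, TVY, UVX, VXY

so the chain groups are C_0 ≅ Z^10, C_1 ≅ Z^30, C_2 ≅ Z^20.

The boundary map ∂_1: C_1 → C_0 sends each edge [p,q] (with p < q) to q − p. For instance
  ∂RY = Y − R.
This gives a 10×30 integer matrix of rank 9; reducing to Smith normal form yields diagonal entries (1,1,1,1,1,1,1,1,1).

Boundary ∂_2: C_2 → C_1 maps a triangle to the signed sum of its edges. For instance
  ∂PRY = RY − PY + PR,
  ∂PTU = TU − PU + PT.
The resulting 30×20 matrix has rank 20, and its Smith normal form has invariant factors (1,1,1,1,1,1,1,1,1,1,1,1,1,1,1,1,1,1,1,2).

Computing H_k = (kernel of ∂_k) / (image of ∂_{k+1}):

  H_0: rank C_0 − rank ∂_1 = 10 − 9 = 1, and the invariant factors of ∂_1 are all 1, so H_0 = Z.
  H_1: rank ker ∂_1 − rank ∂_2 = (30 − 9) − 20 = 1, and ∂_2 has invariant factor 2 > 1, so H_1 = Z ⊕ Z/2Z.
  H_2: rank ker ∂_2 − rank ∂_3 = (20 − 20) − 0 = 0, and there is no ∂_3, so H_2 = 0.

As a check, the Euler characteristic is 10 − 30 + 20 = 0, which agrees with 1 − 1 + 0 = 0.

H_0 ≅ Z,  H_1 ≅ Z ⊕ Z/2Z,  H_2 = 0.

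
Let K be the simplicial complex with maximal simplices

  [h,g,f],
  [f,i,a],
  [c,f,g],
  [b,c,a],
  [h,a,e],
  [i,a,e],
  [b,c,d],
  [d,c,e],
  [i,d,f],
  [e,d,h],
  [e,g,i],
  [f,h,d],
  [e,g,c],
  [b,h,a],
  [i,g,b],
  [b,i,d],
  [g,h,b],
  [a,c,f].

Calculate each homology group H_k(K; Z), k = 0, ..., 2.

H_0 = Z,  H_1 = Z^2,  H_2 = Z.

Fix the vertex order a < b < c < d < e < f < g < h < i and write every simplex with vertices in increasing order. Then dim K = 2 and the simplices of K are:

  0-simplices (9): a, b, c, d, e, f, g, h, i
  1-simplices (27): ab, ac, ae, af, ah, ai, bc, bd, bg, bh, bi, cd, ce, cf, cg, de, df, dh, di, eg, eh, ei, fg, fh, fi, gh, gi
  2-simplices (18): abc, abh, acf, aeh, aei, afi, bcd, bdi, bgh, bgi, cde, ceg, cfg, deh, dfh, dfi, egi, fgh

giving chain groups C_0 ≅ Z^9, C_1 ≅ Z^27, C_2 ≅ Z^18.

Boundary ∂_1: C_1 → C_0 maps an edge to its endpoints' difference, ∂[p,q] = q − p. For instance
  ∂fh = h − f.
The 9×27 boundary matrix has rank 8 and Smith normal form diag(1,1,1,1,1,1,1,1).

The boundary map ∂_2: C_2 → C_1 acts by ∂[p,q,r] = [q,r] − [p,r] + [p,q]. For instance
  ∂cde = de − ce + cd,
  ∂acf = cf − af + ac.
As a 27×18 matrix over Z this has rank 17, with invariant factors (1,1,1,1,1,1,1,1,1,1,1,1,1,1,1,1,1).

Now H_k = ker ∂_k / im ∂_{k+1}, so:

  H_0: rank C_0 − rank ∂_1 = 9 − 8 = 1, and the invariant factors of ∂_1 are all 1, so H_0 = Z.
  H_1: rank ker ∂_1 − rank ∂_2 = (27 − 8) − 17 = 2, and the invariant factors of ∂_2 are all 1, so H_1 = Z^2.
  H_2: rank ker ∂_2 − rank ∂_3 = (18 − 17) − 0 = 1, and there is no ∂_3, so H_2 = Z.

(K is a triangulation of the torus T^2.)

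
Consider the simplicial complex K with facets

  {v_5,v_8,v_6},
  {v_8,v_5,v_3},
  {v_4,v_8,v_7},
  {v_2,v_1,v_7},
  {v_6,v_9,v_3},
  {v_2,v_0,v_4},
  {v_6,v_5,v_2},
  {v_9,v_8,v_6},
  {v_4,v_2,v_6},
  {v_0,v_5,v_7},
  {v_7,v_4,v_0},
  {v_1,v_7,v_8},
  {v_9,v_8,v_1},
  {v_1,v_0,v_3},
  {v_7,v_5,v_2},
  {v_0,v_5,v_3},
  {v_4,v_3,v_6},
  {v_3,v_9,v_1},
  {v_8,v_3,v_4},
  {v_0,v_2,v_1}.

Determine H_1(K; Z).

H_1 ≅ Z ⊕ Z/2.

Take the total order v_0 < v_1 < v_2 < v_3 < v_4 < v_5 < v_6 < v_7 < v_8 < v_9 on the vertex set. Then K (dimension 2) consists of the simplices:

  0-simplices (10): [v_0], [v_1], [v_2], [v_3], [v_4], [v_5], [v_6], [v_7], [v_8], [v_9]
  1-simplices (30): (30 of them)
  2-simplices (20): (20 of them)

Hence C_0 ≅ Z^10, C_1 ≅ Z^30, C_2 ≅ Z^20.

Boundary ∂_1: C_1 → C_0 maps an edge to its endpoints' difference, ∂[p,q] = q − p.
As a 10×30 matrix over Z this has rank 9, with invariant factors (1,1,1,1,1,1,1,1,1).

The boundary map ∂_2: C_2 → C_1 maps a triangle to the signed sum of its edges. For instance
  ∂[v_6,v_8,v_9] = [v_8,v_9] − [v_6,v_9] + [v_6,v_8],
  ∂[v_2,v_4,v_6] = [v_4,v_6] − [v_2,v_6] + [v_2,v_4].
As a 30×20 matrix over Z this has rank 20, with invariant factors (1,1,1,1,1,1,1,1,1,1,1,1,1,1,1,1,1,1,1,2).

Now H_k = ker ∂_k / im ∂_{k+1}, so:

  H_1: rank ker ∂_1 − rank ∂_2 = (30 − 9) − 20 = 1, and ∂_2 has invariant factor 2 > 1, so H_1 = Z ⊕ Z/2.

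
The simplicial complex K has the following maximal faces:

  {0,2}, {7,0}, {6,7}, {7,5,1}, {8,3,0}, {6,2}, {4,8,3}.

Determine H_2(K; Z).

We work with the vertex ordering 0 < 1 < 2 < 3 < 4 < 5 < 6 < 7 < 8. The simplices of K, each written with vertices in increasing order, are:

  0-simplices (9): [0], [1], [2], [3], [4], [5], [6], [7], [8]
  1-simplices (12): [0,2], [0,3], [0,7], [0,8], [1,5], [1,7], [2,6], [3,4], [3,8], [4,8], [5,7], [6,7]
  2-simplices (3): [0,3,8], [1,5,7], [3,4,8]

so the chain groups are C_0 ≅ Z^9, C_1 ≅ Z^12, C_2 ≅ Z^3.

The boundary map ∂_1: C_1 → C_0 sends each edge [p,q] (with p < q) to q − p. For instance
  ∂[0,2] = [2] − [0].
This gives a 9×12 integer matrix of rank 8; reducing to Smith normal form yields diagonal entries (1,1,1,1,1,1,1,1).

Boundary ∂_2: C_2 → C_1 maps a triangle to the signed sum of its edges. For instance
  ∂[3,4,8] = [4,8] − [3,8] + [3,4],
  ∂[0,3,8] = [3,8] − [0,8] + [0,3].
This gives a 12×3 integer matrix of rank 3; reducing to Smith normal form yields diagonal entries (1,1,1).

Now H_k = ker ∂_k / im ∂_{k+1}, so:

  H_2: rank ker ∂_2 − rank ∂_3 = (3 − 3) − 0 = 0, and there is no ∂_3, so H_2 = 0.

H_2 = 0.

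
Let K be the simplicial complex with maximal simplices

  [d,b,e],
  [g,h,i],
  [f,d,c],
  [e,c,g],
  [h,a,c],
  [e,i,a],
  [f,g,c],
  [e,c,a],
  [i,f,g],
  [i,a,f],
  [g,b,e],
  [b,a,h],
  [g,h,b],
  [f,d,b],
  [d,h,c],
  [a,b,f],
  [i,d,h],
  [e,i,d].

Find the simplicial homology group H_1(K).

Fix the vertex order a < b < c < d < e < f < g < h < i and write every simplex with vertices in increasing order. Then dim K = 2 and the simplices of K are:

  0-simplices (9): a, b, c, d, e, f, g, h, i
  1-simplices (27): ab, ac, ae, af, ah, ai, bd, be, bf, bg, bh, cd, ce, cf, cg, ch, de, df, dh, di, eg, ei, fg, fi, gh, gi, hi
  2-simplices (18): abf, abh, ace, ach, aei, afi, bde, bdf, beg, bgh, cdf, cdh, ceg, cfg, dei, dhi, fgi, ghi

so the chain groups are C_0 ≅ Z^9, C_1 ≅ Z^27, C_2 ≅ Z^18.

The boundary map ∂_1: C_1 → C_0 maps an edge to its endpoints' difference, ∂[p,q] = q − p.
The 9×27 boundary matrix has rank 8 and Smith normal form diag(1,1,1,1,1,1,1,1).

The boundary map ∂_2: C_2 → C_1 maps a triangle to the signed sum of its edges. For instance
  ∂aei = ei − ai + ae,
  ∂fgi = gi − fi + fg.
As a 27×18 matrix over Z this has rank 17, with invariant factors (1,1,1,1,1,1,1,1,1,1,1,1,1,1,1,1,1).

From H_k ≅ ker(∂_k) / im(∂_{k+1}) we obtain:

  H_1: rank ker ∂_1 − rank ∂_2 = (27 − 8) − 17 = 2, and the invariant factors of ∂_2 are all 1, so H_1 ≅ Z^2.

H_1 = Z^2.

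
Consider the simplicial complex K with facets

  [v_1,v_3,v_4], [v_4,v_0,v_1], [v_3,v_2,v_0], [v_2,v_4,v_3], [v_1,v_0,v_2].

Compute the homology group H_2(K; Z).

We work with the vertex ordering v_0 < v_1 < v_2 < v_3 < v_4. The simplices of K, each written with vertices in increasing order, are:

  0-simplices (5): [v_0], [v_1], [v_2], [v_3], [v_4]
  1-simplices (10): [v_0,v_1], [v_0,v_2], [v_0,v_3], [v_0,v_4], [v_1,v_2], [v_1,v_3], [v_1,v_4], [v_2,v_3], [v_2,v_4], [v_3,v_4]
  2-simplices (5): [v_0,v_1,v_2], [v_0,v_1,v_4], [v_0,v_2,v_3], [v_1,v_3,v_4], [v_2,v_3,v_4]

giving chain groups C_0 ≅ Z^5, C_1 ≅ Z^10, C_2 ≅ Z^5.

Boundary ∂_1: C_1 → C_0 is given by ∂[p,q] = [q] − [p].
The 5×10 boundary matrix has rank 4 and Smith normal form diag(1,1,1,1).

Boundary ∂_2: C_2 → C_1 acts by ∂[p,q,r] = [q,r] − [p,r] + [p,q]. For instance
  ∂[v_2,v_3,v_4] = [v_3,v_4] − [v_2,v_4] + [v_2,v_3],
  ∂[v_0,v_1,v_4] = [v_1,v_4] − [v_0,v_4] + [v_0,v_1].
The 10×5 boundary matrix has rank 5 and Smith normal form diag(1,1,1,1,1).

Reading off H_k = ker ∂_k / im ∂_{k+1}:

  H_2: rank ker ∂_2 − rank ∂_3 = (5 − 5) − 0 = 0, and there is no ∂_3, so H_2 ≅ 0.

H_2 = 0.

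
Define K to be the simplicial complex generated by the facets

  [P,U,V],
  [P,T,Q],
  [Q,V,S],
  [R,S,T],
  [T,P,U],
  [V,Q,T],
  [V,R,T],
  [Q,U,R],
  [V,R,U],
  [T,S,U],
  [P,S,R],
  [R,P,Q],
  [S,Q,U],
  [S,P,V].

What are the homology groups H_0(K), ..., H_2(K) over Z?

We work with the vertex ordering P < Q < R < S < T < U < V. The simplices of K, each written with vertices in increasing order, are:

  0-simplices (7): P, Q, R, S, T, U, V
  1-simplices (21): PQ, PR, PS, PT, PU, PV, QR, QS, QT, QU, QV, RS, RT, RU, RV, ST, SU, SV, TU, TV, UV
  2-simplices (14): PQR, PQT, PRS, PSV, PTU, PUV, QRU, QSU, QSV, QTV, RST, RTV, RUV, STU

giving chain groups C_0 ≅ Z^7, C_1 ≅ Z^21, C_2 ≅ Z^14.

The boundary map ∂_1: C_1 → C_0 maps an edge to its endpoints' difference, ∂[p,q] = q − p. For instance
  ∂SU = U − S.
The resulting 7×21 matrix has rank 6, and its Smith normal form has invariant factors (1,1,1,1,1,1).

Boundary ∂_2: C_2 → C_1 maps a triangle to the signed sum of its edges. For instance
  ∂RTV = TV − RV + RT,
  ∂QSU = SU − QU + QS.
The resulting 21×14 matrix has rank 13, and its Smith normal form has invariant factors (1,1,1,1,1,1,1,1,1,1,1,1,1).

Reading off H_k = ker ∂_k / im ∂_{k+1}:

  H_0: rank C_0 − rank ∂_1 = 7 − 6 = 1, and the invariant factors of ∂_1 are all 1, so H_0 ≅ Z.
  H_1: rank ker ∂_1 − rank ∂_2 = (21 − 6) − 13 = 2, and the invariant factors of ∂_2 are all 1, so H_1 ≅ Z^2.
  H_2: rank ker ∂_2 − rank ∂_3 = (14 − 13) − 0 = 1, and there is no ∂_3, so H_2 ≅ Z.

As a check, the Euler characteristic is 7 − 21 + 14 = 0, which agrees with 1 − 2 + 1 = 0.

H_0 = Z,  H_1 = Z^2,  H_2 = Z.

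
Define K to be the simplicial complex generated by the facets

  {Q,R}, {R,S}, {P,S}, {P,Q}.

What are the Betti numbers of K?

b_0 = 1, b_1 = 1.

We work with the vertex ordering P < Q < R < S. The simplices of K, each written with vertices in increasing order, are:

  0-simplices (4): P, Q, R, S
  1-simplices (4): PQ, PS, QR, RS

Hence C_0 ≅ Z^4, C_1 ≅ Z^4.

The boundary map ∂_1: C_1 → C_0 is given by ∂[p,q] = [q] − [p]. For instance
  ∂RS = S − R.
The resulting 4×4 matrix has rank 3, and its Smith normal form has invariant factors (1,1,1).

From H_k ≅ ker(∂_k) / im(∂_{k+1}) we obtain:

  H_0: rank C_0 − rank ∂_1 = 4 − 3 = 1, and the invariant factors of ∂_1 are all 1, so H_0 ≅ Z.
  H_1: rank ker ∂_1 − rank ∂_2 = (4 − 3) − 0 = 1, and there is no ∂_2, so H_1 ≅ Z.

As a check, the Euler characteristic is 4 − 4 = 0, which agrees with 1 − 1 = 0.

Hence the Betti numbers are b_0 = 1, b_1 = 1.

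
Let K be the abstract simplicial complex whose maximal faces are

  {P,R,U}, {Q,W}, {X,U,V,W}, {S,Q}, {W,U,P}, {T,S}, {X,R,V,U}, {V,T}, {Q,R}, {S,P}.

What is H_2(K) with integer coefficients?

Order the vertices as P < Q < R < S < T < U < V < W < X. Listing each simplex with vertices in this order, K has dimension 3 with simplices:

  0-simplices (9): P, Q, R, S, T, U, V, W, X
  1-simplices (18): PR, PS, PU, PW, QR, QS, QW, RU, RV, RX, ST, TV, UV, UW, UX, VW, VX, WX
  2-simplices (9): PRU, PUW, RUV, RUX, RVX, UVW, UVX, UWX, VWX
  3-simplices (2): RUVX, UVWX

Hence C_0 ≅ Z^9, C_1 ≅ Z^18, C_2 ≅ Z^9, C_3 ≅ Z^2.

The boundary map ∂_1: C_1 → C_0 maps an edge to its endpoints' difference, ∂[p,q] = q − p. For instance
  ∂TV = V − T.
The resulting 9×18 matrix has rank 8, and its Smith normal form has invariant factors (1,1,1,1,1,1,1,1).

∂_2: C_2 → C_1 maps a triangle to the signed sum of its edges. For instance
  ∂RUV = UV − RV + RU,
  ∂VWX = WX − VX + VW.
The resulting 18×9 matrix has rank 7, and its Smith normal form has invariant factors (1,1,1,1,1,1,1).

Boundary ∂_3: C_3 → C_2 sends each 3-simplex σ to the alternating sum Σ_i (−1)^i (σ with its i-th vertex removed). For instance
  ∂RUVX = UVX − RVX + RUX − RUV,
  ∂UVWX = VWX − UWX + UVX − UVW.
This gives a 9×2 integer matrix of rank 2; reducing to Smith normal form yields diagonal entries (1,1).

Computing H_k = (kernel of ∂_k) / (image of ∂_{k+1}):

  H_2: rank ker ∂_2 − rank ∂_3 = (9 − 7) − 2 = 0, and the invariant factors of ∂_3 are all 1, so H_2 ≅ 0.

H_2 ≅ 0.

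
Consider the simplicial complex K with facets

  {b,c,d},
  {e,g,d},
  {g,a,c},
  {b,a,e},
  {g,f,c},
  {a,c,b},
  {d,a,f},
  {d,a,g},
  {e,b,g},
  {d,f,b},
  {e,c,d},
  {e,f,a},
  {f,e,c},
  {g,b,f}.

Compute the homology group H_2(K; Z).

H_2 = Z.

Take the total order a < b < c < d < e < f < g on the vertex set. Then K (dimension 2) consists of the simplices:

  0-simplices (7): a, b, c, d, e, f, g
  1-simplices (21): ab, ac, ad, ae, af, ag, bc, bd, be, bf, bg, cd, ce, cf, cg, de, df, dg, ef, eg, fg
  2-simplices (14): abc, abe, acg, adf, adg, aef, bcd, bdf, beg, bfg, cde, cef, cfg, deg

so the chain groups are C_0 ≅ Z^7, C_1 ≅ Z^21, C_2 ≅ Z^14.

∂_1: C_1 → C_0 maps an edge to its endpoints' difference, ∂[p,q] = q − p. For instance
  ∂eg = g − e.
As a 7×21 matrix over Z this has rank 6, with invariant factors (1,1,1,1,1,1).

Boundary ∂_2: C_2 → C_1 sends each 2-simplex [p,q,r] to [q,r] − [p,r] + [p,q]. For instance
  ∂aef = ef − af + ae,
  ∂acg = cg − ag + ac.
This gives a 21×14 integer matrix of rank 13; reducing to Smith normal form yields diagonal entries (1,1,1,1,1,1,1,1,1,1,1,1,1).

Now H_k = ker ∂_k / im ∂_{k+1}, so:

  H_2: rank ker ∂_2 − rank ∂_3 = (14 − 13) − 0 = 1, and there is no ∂_3, so H_2 ≅ Z.

(K is a triangulation of the torus T^2.)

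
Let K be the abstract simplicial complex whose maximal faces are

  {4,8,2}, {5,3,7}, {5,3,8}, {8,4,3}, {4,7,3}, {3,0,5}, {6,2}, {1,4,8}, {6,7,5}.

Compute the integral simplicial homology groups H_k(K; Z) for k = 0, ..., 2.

H_0 ≅ Z,  H_1 ≅ Z,  H_2 = 0.

Order the vertices as 0 < 1 < 2 < 3 < 4 < 5 < 6 < 7 < 8. Listing each simplex with vertices in this order, K has dimension 2 with simplices:

  0-simplices (9): [0], [1], [2], [3], [4], [5], [6], [7], [8]
  1-simplices (17): [0,3], [0,5], [1,4], [1,8], [2,4], [2,6], [2,8], [3,4], [3,5], [3,7], [3,8], [4,7], [4,8], [5,6], [5,7], [5,8], [6,7]
  2-simplices (8): [0,3,5], [1,4,8], [2,4,8], [3,4,7], [3,4,8], [3,5,7], [3,5,8], [5,6,7]

giving chain groups C_0 ≅ Z^9, C_1 ≅ Z^17, C_2 ≅ Z^8.

∂_1: C_1 → C_0 maps an edge to its endpoints' difference, ∂[p,q] = q − p.
As a 9×17 matrix over Z this has rank 8, with invariant factors (1,1,1,1,1,1,1,1).

Boundary ∂_2: C_2 → C_1 sends each 2-simplex [p,q,r] to [q,r] − [p,r] + [p,q]. For instance
  ∂[3,4,8] = [4,8] − [3,8] + [3,4],
  ∂[3,5,7] = [5,7] − [3,7] + [3,5].
The resulting 17×8 matrix has rank 8, and its Smith normal form has invariant factors (1,1,1,1,1,1,1,1).

Computing H_k = (kernel of ∂_k) / (image of ∂_{k+1}):

  H_0: rank C_0 − rank ∂_1 = 9 − 8 = 1, and the invariant factors of ∂_1 are all 1, so H_0 ≅ Z.
  H_1: rank ker ∂_1 − rank ∂_2 = (17 − 8) − 8 = 1, and the invariant factors of ∂_2 are all 1, so H_1 ≅ Z.
  H_2: rank ker ∂_2 − rank ∂_3 = (8 − 8) − 0 = 0, and there is no ∂_3, so H_2 ≅ 0.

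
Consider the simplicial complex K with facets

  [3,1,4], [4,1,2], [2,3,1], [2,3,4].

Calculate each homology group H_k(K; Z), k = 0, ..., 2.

Order the vertices as 1 < 2 < 3 < 4. Listing each simplex with vertices in this order, K has dimension 2 with simplices:

  0-simplices (4): [1], [2], [3], [4]
  1-simplices (6): [1,2], [1,3], [1,4], [2,3], [2,4], [3,4]
  2-simplices (4): [1,2,3], [1,2,4], [1,3,4], [2,3,4]

so the chain groups are C_0 ≅ Z^4, C_1 ≅ Z^6, C_2 ≅ Z^4.

The boundary map ∂_1: C_1 → C_0 sends each edge [p,q] (with p < q) to q − p.
The 4×6 boundary matrix has rank 3 and Smith normal form diag(1,1,1).

∂_2: C_2 → C_1 acts by ∂[p,q,r] = [q,r] − [p,r] + [p,q]. For instance
  ∂[2,3,4] = [3,4] − [2,4] + [2,3],
  ∂[1,3,4] = [3,4] − [1,4] + [1,3].
As a 6×4 matrix over Z this has rank 3, with invariant factors (1,1,1).

Computing H_k = (kernel of ∂_k) / (image of ∂_{k+1}):

  H_0: rank C_0 − rank ∂_1 = 4 − 3 = 1, and the invariant factors of ∂_1 are all 1, so H_0 ≅ Z.
  H_1: rank ker ∂_1 − rank ∂_2 = (6 − 3) − 3 = 0, and the invariant factors of ∂_2 are all 1, so H_1 ≅ 0.
  H_2: rank ker ∂_2 − rank ∂_3 = (4 − 3) − 0 = 1, and there is no ∂_3, so H_2 ≅ Z.

H_0 = Z,  H_1 = 0,  H_2 = Z.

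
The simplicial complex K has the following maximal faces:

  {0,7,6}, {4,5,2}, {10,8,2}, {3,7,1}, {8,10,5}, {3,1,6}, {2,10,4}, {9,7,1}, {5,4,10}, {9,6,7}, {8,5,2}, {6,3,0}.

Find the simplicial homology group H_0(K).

Order the vertices as 0 < 1 < 2 < 3 < 4 < 5 < 6 < 7 < 8 < 9 < 10. Listing each simplex with vertices in this order, K has dimension 2 with simplices:

  0-simplices (11): [0], [1], [2], [3], [4], [5], [6], [7], [8], [9], [10]
  1-simplices (21): [0,3], [0,6], [0,7], [1,3], [1,6], [1,7], [1,9], [2,4], [2,5], [2,8], [2,10], [3,6], [3,7], [4,5], [4,10], [5,8], [5,10], [6,7], [6,9], [7,9], [8,10]
  2-simplices (12): [0,3,6], [0,6,7], [1,3,6], [1,3,7], [1,7,9], [2,4,5], [2,4,10], [2,5,8], [2,8,10], [4,5,10], [5,8,10], [6,7,9]

Hence C_0 ≅ Z^11, C_1 ≅ Z^21, C_2 ≅ Z^12.

Boundary ∂_1: C_1 → C_0 is given by ∂[p,q] = [q] − [p].
As a 11×21 matrix over Z this has rank 9, with invariant factors (1,1,1,1,1,1,1,1,1).

The boundary map ∂_2: C_2 → C_1 acts by ∂[p,q,r] = [q,r] − [p,r] + [p,q]. For instance
  ∂[2,4,10] = [4,10] − [2,10] + [2,4],
  ∂[0,6,7] = [6,7] − [0,7] + [0,6].
The 21×12 boundary matrix has rank 11 and Smith normal form diag(1,1,1,1,1,1,1,1,1,1,1).

Computing H_k = (kernel of ∂_k) / (image of ∂_{k+1}):

  H_0: rank C_0 − rank ∂_1 = 11 − 9 = 2, and the invariant factors of ∂_1 are all 1, so H_0 = Z^2.

H_0 = Z^2.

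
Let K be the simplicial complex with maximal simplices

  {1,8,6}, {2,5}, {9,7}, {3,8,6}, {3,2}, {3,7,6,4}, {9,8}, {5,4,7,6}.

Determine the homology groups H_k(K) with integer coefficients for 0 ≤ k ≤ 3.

K has 9 vertices, 17 edges, 9 triangles, 2 3-simplices.
rank ∂_0 = 0, rank ∂_1 = 8 ⇒ b_0 = 9 − 0 − 8 = 1; all invariant factors of ∂_1 are 1 so no torsion. So H_0 ≅ Z.
rank ∂_1 = 8, rank ∂_2 = 7 ⇒ b_1 = 17 − 8 − 7 = 2; all invariant factors of ∂_2 are 1 so no torsion. So H_1 ≅ Z^2.
rank ∂_2 = 7, rank ∂_3 = 2 ⇒ b_2 = 9 − 7 − 2 = 0; all invariant factors of ∂_3 are 1 so no torsion. So H_2 ≅ 0.
rank ∂_3 = 2, rank ∂_4 = 0 ⇒ b_3 = 2 − 2 − 0 = 0. So H_3 ≅ 0.

H_0 ≅ Z,  H_1 ≅ Z^2,  H_2 = 0,  H_3 = 0.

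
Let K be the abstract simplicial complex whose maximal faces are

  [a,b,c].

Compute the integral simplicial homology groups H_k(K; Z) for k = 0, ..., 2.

Order the vertices as a < b < c. Listing each simplex with vertices in this order, K has dimension 2 with simplices:

  0-simplices (3): a, b, c
  1-simplices (3): ab, ac, bc
  2-simplices (1): abc

Hence C_0 ≅ Z^3, C_1 ≅ Z^3, C_2 ≅ Z^1.

The boundary map ∂_1: C_1 → C_0 sends each edge [p,q] (with p < q) to q − p. For instance
  ∂ac = c − a.
The resulting 3×3 matrix has rank 2, and its Smith normal form has invariant factors (1,1).

The boundary map ∂_2: C_2 → C_1 maps a triangle to the signed sum of its edges. For instance
  ∂abc = bc − ac + ab.
This gives a 3×1 integer matrix of rank 1; reducing to Smith normal form yields diagonal entries (1).

Computing H_k = (kernel of ∂_k) / (image of ∂_{k+1}):

  H_0: rank C_0 − rank ∂_1 = 3 − 2 = 1, and the invariant factors of ∂_1 are all 1, so H_0 = Z.
  H_1: rank ker ∂_1 − rank ∂_2 = (3 − 2) − 1 = 0, and the invariant factors of ∂_2 are all 1, so H_1 = 0.
  H_2: rank ker ∂_2 − rank ∂_3 = (1 − 1) − 0 = 0, and there is no ∂_3, so H_2 = 0.

As a check, the Euler characteristic is 3 − 3 + 1 = 1, which agrees with 1 − 0 + 0 = 1.
(K is a triangulation of the 2-simplex.)

H_0 = Z,  H_1 = 0,  H_2 = 0.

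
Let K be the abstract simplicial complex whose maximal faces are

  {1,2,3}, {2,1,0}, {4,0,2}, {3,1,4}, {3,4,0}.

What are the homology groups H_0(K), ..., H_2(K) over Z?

H_0 ≅ Z,  H_1 ≅ Z,  H_2 = 0.

Fix the vertex order 0 < 1 < 2 < 3 < 4 and write every simplex with vertices in increasing order. Then dim K = 2 and the simplices of K are:

  0-simplices (5): [0], [1], [2], [3], [4]
  1-simplices (10): [0,1], [0,2], [0,3], [0,4], [1,2], [1,3], [1,4], [2,3], [2,4], [3,4]
  2-simplices (5): [0,1,2], [0,2,4], [0,3,4], [1,2,3], [1,3,4]

so the chain groups are C_0 ≅ Z^5, C_1 ≅ Z^10, C_2 ≅ Z^5.

The boundary map ∂_1: C_1 → C_0 sends each edge [p,q] (with p < q) to q − p. For instance
  ∂[0,1] = [1] − [0].
As a 5×10 matrix over Z this has rank 4, with invariant factors (1,1,1,1).

∂_2: C_2 → C_1 maps a triangle to the signed sum of its edges. For instance
  ∂[0,1,2] = [1,2] − [0,2] + [0,1],
  ∂[0,2,4] = [2,4] − [0,4] + [0,2].
The resulting 10×5 matrix has rank 5, and its Smith normal form has invariant factors (1,1,1,1,1).

Reading off H_k = ker ∂_k / im ∂_{k+1}:

  H_0: rank C_0 − rank ∂_1 = 5 − 4 = 1, and the invariant factors of ∂_1 are all 1, so H_0 ≅ Z.
  H_1: rank ker ∂_1 − rank ∂_2 = (10 − 4) − 5 = 1, and the invariant factors of ∂_2 are all 1, so H_1 ≅ Z.
  H_2: rank ker ∂_2 − rank ∂_3 = (5 − 5) − 0 = 0, and there is no ∂_3, so H_2 ≅ 0.

As a check, the Euler characteristic is 5 − 10 + 5 = 0, which agrees with 1 − 1 + 0 = 0.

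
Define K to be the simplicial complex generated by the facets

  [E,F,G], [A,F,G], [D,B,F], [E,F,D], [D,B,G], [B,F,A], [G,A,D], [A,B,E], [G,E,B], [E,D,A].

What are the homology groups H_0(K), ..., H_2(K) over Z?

Order the vertices as A < B < D < E < F < G. Listing each simplex with vertices in this order, K has dimension 2 with simplices:

  0-simplices (6): A, B, D, E, F, G
  1-simplices (15): AB, AD, AE, AF, AG, BD, BE, BF, BG, DE, DF, DG, EF, EG, FG
  2-simplices (10): ABE, ABF, ADE, ADG, AFG, BDF, BDG, BEG, DEF, EFG

Hence C_0 ≅ Z^6, C_1 ≅ Z^15, C_2 ≅ Z^10.

The boundary map ∂_1: C_1 → C_0 maps an edge to its endpoints' difference, ∂[p,q] = q − p.
As a 6×15 matrix over Z this has rank 5, with invariant factors (1,1,1,1,1).

The boundary map ∂_2: C_2 → C_1 maps a triangle to the signed sum of its edges. For instance
  ∂BDF = DF − BF + BD,
  ∂ADG = DG − AG + AD.
As a 15×10 matrix over Z this has rank 10, with invariant factors (1,1,1,1,1,1,1,1,1,2).

Computing H_k = (kernel of ∂_k) / (image of ∂_{k+1}):

  H_0: rank C_0 − rank ∂_1 = 6 − 5 = 1, and the invariant factors of ∂_1 are all 1, so H_0 ≅ Z.
  H_1: rank ker ∂_1 − rank ∂_2 = (15 − 5) − 10 = 0, and ∂_2 has invariant factor 2 > 1, so H_1 ≅ Z/2.
  H_2: rank ker ∂_2 − rank ∂_3 = (10 − 10) − 0 = 0, and there is no ∂_3, so H_2 ≅ 0.

H_0 ≅ Z,  H_1 ≅ Z/2,  H_2 = 0.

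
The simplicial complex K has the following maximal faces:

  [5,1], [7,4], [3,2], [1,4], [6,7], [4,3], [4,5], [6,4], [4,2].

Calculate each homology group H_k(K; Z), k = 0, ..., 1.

H_0 ≅ Z,  H_1 ≅ Z^3.

Fix the vertex order 1 < 2 < 3 < 4 < 5 < 6 < 7 and write every simplex with vertices in increasing order. Then dim K = 1 and the simplices of K are:

  0-simplices (7): [1], [2], [3], [4], [5], [6], [7]
  1-simplices (9): [1,4], [1,5], [2,3], [2,4], [3,4], [4,5], [4,6], [4,7], [6,7]

so the chain groups are C_0 ≅ Z^7, C_1 ≅ Z^9.

Boundary ∂_1: C_1 → C_0 is given by ∂[p,q] = [q] − [p].
This gives a 7×9 integer matrix of rank 6; reducing to Smith normal form yields diagonal entries (1,1,1,1,1,1).

Computing H_k = (kernel of ∂_k) / (image of ∂_{k+1}):

  H_0: rank C_0 − rank ∂_1 = 7 − 6 = 1, and the invariant factors of ∂_1 are all 1, so H_0 ≅ Z.
  H_1: rank ker ∂_1 − rank ∂_2 = (9 − 6) − 0 = 3, and there is no ∂_2, so H_1 ≅ Z^3.

As a check, the Euler characteristic is 7 − 9 = -2, which agrees with 1 − 3 = -2.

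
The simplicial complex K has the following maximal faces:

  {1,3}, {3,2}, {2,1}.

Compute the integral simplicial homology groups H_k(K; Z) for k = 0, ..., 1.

Order the vertices as 1 < 2 < 3. Listing each simplex with vertices in this order, K has dimension 1 with simplices:

  0-simplices (3): [1], [2], [3]
  1-simplices (3): [1,2], [1,3], [2,3]

so the chain groups are C_0 ≅ Z^3, C_1 ≅ Z^3.

∂_1: C_1 → C_0 sends each edge [p,q] (with p < q) to q − p. For instance
  ∂[1,3] = [3] − [1].
The resulting 3×3 matrix has rank 2, and its Smith normal form has invariant factors (1,1).

Now H_k = ker ∂_k / im ∂_{k+1}, so:

  H_0: rank C_0 − rank ∂_1 = 3 − 2 = 1, and the invariant factors of ∂_1 are all 1, so H_0 = Z.
  H_1: rank ker ∂_1 − rank ∂_2 = (3 − 2) − 0 = 1, and there is no ∂_2, so H_1 = Z.

H_0 ≅ Z,  H_1 ≅ Z.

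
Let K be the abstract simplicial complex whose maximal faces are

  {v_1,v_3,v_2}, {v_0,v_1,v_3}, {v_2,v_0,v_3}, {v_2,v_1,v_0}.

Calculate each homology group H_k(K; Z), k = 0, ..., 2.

Take the total order v_0 < v_1 < v_2 < v_3 on the vertex set. Then K (dimension 2) consists of the simplices:

  0-simplices (4): [v_0], [v_1], [v_2], [v_3]
  1-simplices (6): [v_0,v_1], [v_0,v_2], [v_0,v_3], [v_1,v_2], [v_1,v_3], [v_2,v_3]
  2-simplices (4): [v_0,v_1,v_2], [v_0,v_1,v_3], [v_0,v_2,v_3], [v_1,v_2,v_3]

giving chain groups C_0 ≅ Z^4, C_1 ≅ Z^6, C_2 ≅ Z^4.

∂_1: C_1 → C_0 sends each edge [p,q] (with p < q) to q − p. For instance
  ∂[v_0,v_3] = [v_3] − [v_0].
This gives a 4×6 integer matrix of rank 3; reducing to Smith normal form yields diagonal entries (1,1,1).

∂_2: C_2 → C_1 sends each 2-simplex [p,q,r] to [q,r] − [p,r] + [p,q]. For instance
  ∂[v_0,v_1,v_2] = [v_1,v_2] − [v_0,v_2] + [v_0,v_1],
  ∂[v_1,v_2,v_3] = [v_2,v_3] − [v_1,v_3] + [v_1,v_2].
The resulting 6×4 matrix has rank 3, and its Smith normal form has invariant factors (1,1,1).

From H_k ≅ ker(∂_k) / im(∂_{k+1}) we obtain:

  H_0: rank C_0 − rank ∂_1 = 4 − 3 = 1, and the invariant factors of ∂_1 are all 1, so H_0 = Z.
  H_1: rank ker ∂_1 − rank ∂_2 = (6 − 3) − 3 = 0, and the invariant factors of ∂_2 are all 1, so H_1 = 0.
  H_2: rank ker ∂_2 − rank ∂_3 = (4 − 3) − 0 = 1, and there is no ∂_3, so H_2 = Z.

H_0 = Z,  H_1 = 0,  H_2 = Z.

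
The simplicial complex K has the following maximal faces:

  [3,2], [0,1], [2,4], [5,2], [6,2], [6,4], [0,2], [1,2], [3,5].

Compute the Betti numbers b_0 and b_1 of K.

b_0 = 1, b_1 = 3.

We work with the vertex ordering 0 < 1 < 2 < 3 < 4 < 5 < 6. The simplices of K, each written with vertices in increasing order, are:

  0-simplices (7): [0], [1], [2], [3], [4], [5], [6]
  1-simplices (9): [0,1], [0,2], [1,2], [2,3], [2,4], [2,5], [2,6], [3,5], [4,6]

Hence C_0 ≅ Z^7, C_1 ≅ Z^9.

∂_1: C_1 → C_0 maps an edge to its endpoints' difference, ∂[p,q] = q − p. For instance
  ∂[2,3] = [3] − [2].
The resulting 7×9 matrix has rank 6, and its Smith normal form has invariant factors (1,1,1,1,1,1).

Computing H_k = (kernel of ∂_k) / (image of ∂_{k+1}):

  H_0: rank C_0 − rank ∂_1 = 7 − 6 = 1, and the invariant factors of ∂_1 are all 1, so H_0 = Z.
  H_1: rank ker ∂_1 − rank ∂_2 = (9 − 6) − 0 = 3, and there is no ∂_2, so H_1 = Z^3.

As a check, the Euler characteristic is 7 − 9 = -2, which agrees with 1 − 3 = -2.
(K is a triangulation of a wedge of 3 circles.)

Hence the Betti numbers are b_0 = 1, b_1 = 3.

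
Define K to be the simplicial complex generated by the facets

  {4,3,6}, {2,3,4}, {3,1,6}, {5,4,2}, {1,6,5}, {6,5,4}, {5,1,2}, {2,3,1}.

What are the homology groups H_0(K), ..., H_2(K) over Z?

Take the total order 1 < 2 < 3 < 4 < 5 < 6 on the vertex set. Then K (dimension 2) consists of the simplices:

  0-simplices (6): [1], [2], [3], [4], [5], [6]
  1-simplices (12): [1,2], [1,3], [1,5], [1,6], [2,3], [2,4], [2,5], [3,4], [3,6], [4,5], [4,6], [5,6]
  2-simplices (8): [1,2,3], [1,2,5], [1,3,6], [1,5,6], [2,3,4], [2,4,5], [3,4,6], [4,5,6]

giving chain groups C_0 ≅ Z^6, C_1 ≅ Z^12, C_2 ≅ Z^8.

Boundary ∂_1: C_1 → C_0 sends each edge [p,q] (with p < q) to q − p.
As a 6×12 matrix over Z this has rank 5, with invariant factors (1,1,1,1,1).

Boundary ∂_2: C_2 → C_1 maps a triangle to the signed sum of its edges. For instance
  ∂[1,2,3] = [2,3] − [1,3] + [1,2],
  ∂[4,5,6] = [5,6] − [4,6] + [4,5].
The resulting 12×8 matrix has rank 7, and its Smith normal form has invariant factors (1,1,1,1,1,1,1).

Computing H_k = (kernel of ∂_k) / (image of ∂_{k+1}):

  H_0: rank C_0 − rank ∂_1 = 6 − 5 = 1, and the invariant factors of ∂_1 are all 1, so H_0 = Z.
  H_1: rank ker ∂_1 − rank ∂_2 = (12 − 5) − 7 = 0, and the invariant factors of ∂_2 are all 1, so H_1 = 0.
  H_2: rank ker ∂_2 − rank ∂_3 = (8 − 7) − 0 = 1, and there is no ∂_3, so H_2 = Z.

As a check, the Euler characteristic is 6 − 12 + 8 = 2, which agrees with 1 − 0 + 1 = 2.
(K is a triangulation of the 2-sphere S^2.)

H_0 ≅ Z,  H_1 = 0,  H_2 ≅ Z.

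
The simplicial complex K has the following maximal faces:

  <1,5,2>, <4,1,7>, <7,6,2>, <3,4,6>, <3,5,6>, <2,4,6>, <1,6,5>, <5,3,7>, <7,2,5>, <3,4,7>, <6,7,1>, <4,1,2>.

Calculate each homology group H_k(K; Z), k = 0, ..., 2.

H_0 ≅ Z,  H_1 ≅ Z_2,  H_2 = 0.

We work with the vertex ordering 1 < 2 < 3 < 4 < 5 < 6 < 7. The simplices of K, each written with vertices in increasing order, are:

  0-simplices (7): [1], [2], [3], [4], [5], [6], [7]
  1-simplices (18): [1,2], [1,4], [1,5], [1,6], [1,7], [2,4], [2,5], [2,6], [2,7], [3,4], [3,5], [3,6], [3,7], [4,6], [4,7], [5,6], [5,7], [6,7]
  2-simplices (12): [1,2,4], [1,2,5], [1,4,7], [1,5,6], [1,6,7], [2,4,6], [2,5,7], [2,6,7], [3,4,6], [3,4,7], [3,5,6], [3,5,7]

so the chain groups are C_0 ≅ Z^7, C_1 ≅ Z^18, C_2 ≅ Z^12.

Boundary ∂_1: C_1 → C_0 is given by ∂[p,q] = [q] − [p].
As a 7×18 matrix over Z this has rank 6, with invariant factors (1,1,1,1,1,1).

The boundary map ∂_2: C_2 → C_1 maps a triangle to the signed sum of its edges. For instance
  ∂[1,2,4] = [2,4] − [1,4] + [1,2],
  ∂[2,5,7] = [5,7] − [2,7] + [2,5].
The 18×12 boundary matrix has rank 12 and Smith normal form diag(1,1,1,1,1,1,1,1,1,1,1,2).

Computing H_k = (kernel of ∂_k) / (image of ∂_{k+1}):

  H_0: rank C_0 − rank ∂_1 = 7 − 6 = 1, and the invariant factors of ∂_1 are all 1, so H_0 = Z.
  H_1: rank ker ∂_1 − rank ∂_2 = (18 − 6) − 12 = 0, and ∂_2 has invariant factor 2 > 1, so H_1 = Z_2.
  H_2: rank ker ∂_2 − rank ∂_3 = (12 − 12) − 0 = 0, and there is no ∂_3, so H_2 = 0.

As a check, the Euler characteristic is 7 − 18 + 12 = 1, which agrees with 1 − 0 + 0 = 1.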